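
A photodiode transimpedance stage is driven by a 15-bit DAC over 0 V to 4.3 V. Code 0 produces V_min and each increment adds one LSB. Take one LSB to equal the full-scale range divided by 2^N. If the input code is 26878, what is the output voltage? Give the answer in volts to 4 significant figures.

Range is 4.3 V. LSB = 4.3 V / 2^15.
V_out = V_min + code × LSB = 0 V + 26878 × 4.3 V / 32768
      = 0 V + 3.52708 V = 3.52708 V.

3.527 V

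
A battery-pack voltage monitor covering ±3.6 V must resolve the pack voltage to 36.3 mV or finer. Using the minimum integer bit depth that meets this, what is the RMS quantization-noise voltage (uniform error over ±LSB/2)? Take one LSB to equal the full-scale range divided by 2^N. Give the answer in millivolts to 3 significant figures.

8.12 mV

The full-scale span is 3.6 − (-3.6) = 7.2 V.
Levels needed ≥ 7.2/36.3 mV = 198.3. 2^8 = 256 suffices, so N_min = 8.
One LSB is 7.2 V / 256 = 28.125 mV.
σ_q = LSB/√12 = 28.125 mV/3.4641 = 8.12 mV.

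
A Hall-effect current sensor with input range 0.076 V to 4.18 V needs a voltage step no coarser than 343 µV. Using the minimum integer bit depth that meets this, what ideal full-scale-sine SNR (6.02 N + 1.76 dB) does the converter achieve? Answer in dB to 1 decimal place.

Full-scale range = 4.18 V − (0.076 V) = 4.104 V.
Levels needed ≥ 4.104/343 µV = 11970. 2^14 = 16384 suffices, so N_min = 14.
Ideal SNR at N = 14: 6.02·14 + 1.76 = 86.0 dB.

86.0 dB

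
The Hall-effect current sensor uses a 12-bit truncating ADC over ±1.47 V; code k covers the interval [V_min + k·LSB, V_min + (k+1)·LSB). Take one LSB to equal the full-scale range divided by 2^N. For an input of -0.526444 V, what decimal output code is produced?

Full-scale range = 1.47 V − (-1.47 V) = 2.94 V. LSB = 2.94 V / 2^12 ≈ 0.7178 mV.
code = ⌊(V_in − V_min)/LSB⌋ = ⌊(V_in − V_min) × 2^12 / range⌋
     = ⌊(-0.526444 − (-1.47)) × 4096 / 2.94⌋ = ⌊0.943556 × 4096/2.94⌋
     = ⌊1314.560⌋ = 1314.

1314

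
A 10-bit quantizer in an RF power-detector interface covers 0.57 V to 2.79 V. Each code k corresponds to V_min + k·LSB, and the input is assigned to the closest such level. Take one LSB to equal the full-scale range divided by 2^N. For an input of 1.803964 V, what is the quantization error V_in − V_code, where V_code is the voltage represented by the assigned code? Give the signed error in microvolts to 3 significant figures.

Full-scale range = 2.79 V − (0.57 V) = 2.22 V. LSB = 2.22 V / 2^10 ≈ 2.168 mV.
(V_in − V_min)/LSB = (1.803964 − (0.57)) × 1024/2.22 = 569.1798 → nearest code k = 569.
Reconstructed level: 0.57 + 569 × 2.22/1024 V = 1.803574219 V.
V_in − V_code = 1.803964 − (1.803574219) = +390 µV.

+390 µV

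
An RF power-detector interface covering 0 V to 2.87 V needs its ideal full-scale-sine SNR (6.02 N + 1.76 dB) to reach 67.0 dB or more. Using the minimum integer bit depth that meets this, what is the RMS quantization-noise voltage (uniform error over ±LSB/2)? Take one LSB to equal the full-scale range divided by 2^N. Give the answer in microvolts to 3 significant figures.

405 µV

V_FS = 2.87 V.
Required N = ⌈(67.0 − 1.76)/6.02⌉ = ⌈10.837⌉ = 11.
LSB = 2.87 V / 2^11 = 1.4014 mV.
V_rms = LSB/√12 = 405 µV.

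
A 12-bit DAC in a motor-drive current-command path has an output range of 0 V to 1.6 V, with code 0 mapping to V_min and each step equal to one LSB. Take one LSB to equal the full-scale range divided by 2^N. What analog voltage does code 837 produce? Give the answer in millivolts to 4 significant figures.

327.0 mV

Span = 1.6 V. LSB = 1.6 V / 2^12.
V_out = V_min + code × LSB = 0 V + 837 × 1.6 V / 4096
      = 0 + 0.326953 = 0.326953 V.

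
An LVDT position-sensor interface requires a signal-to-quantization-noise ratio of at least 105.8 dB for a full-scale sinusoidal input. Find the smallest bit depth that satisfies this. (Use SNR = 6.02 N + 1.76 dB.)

18 bits

Required N = ⌈(105.8 − 1.76)/6.02⌉ = ⌈17.282⌉ = 18.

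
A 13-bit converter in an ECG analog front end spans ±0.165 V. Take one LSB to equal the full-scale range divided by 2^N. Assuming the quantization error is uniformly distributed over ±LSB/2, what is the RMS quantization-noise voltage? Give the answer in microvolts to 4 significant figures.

The full-scale span is 0.165 − (-0.165) = 0.33 V.
LSB = 0.33 V ÷ 2^13 = 0.33/8192 V = 40.2832 µV.
For a uniform distribution on [−LSB/2, +LSB/2], V_rms = LSB/√12 = 40.2832 µV/3.4641 = 11.63 µV.

11.63 µV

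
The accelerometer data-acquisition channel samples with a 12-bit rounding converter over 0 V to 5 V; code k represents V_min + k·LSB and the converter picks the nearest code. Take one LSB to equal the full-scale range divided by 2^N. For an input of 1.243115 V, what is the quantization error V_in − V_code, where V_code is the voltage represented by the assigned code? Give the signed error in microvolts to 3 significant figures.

Full-scale range = 5 V. LSB = 5 V / 2^12 ≈ 1.221 mV.
Position in LSBs: (1.243115 − (0)) × 4096/5 = 1018.3598; rounding gives k = 1018.
Reconstructed level: 0 + 1018 × 5/4096 V = 1.242675781 V.
Error = V_in − V_code = 1.243115 − (1.242675781) = +439 µV.

+439 µV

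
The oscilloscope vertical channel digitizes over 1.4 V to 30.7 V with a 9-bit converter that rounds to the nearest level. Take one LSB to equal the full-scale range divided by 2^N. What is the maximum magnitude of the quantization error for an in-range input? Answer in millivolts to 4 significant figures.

28.61 mV

Full-scale range = 30.7 V − (1.4 V) = 29.3 V.
LSB = 29.3 V / 2^9 = 57.2266 mV.
Worst-case error for round-to-nearest is half an LSB: 28.61 mV.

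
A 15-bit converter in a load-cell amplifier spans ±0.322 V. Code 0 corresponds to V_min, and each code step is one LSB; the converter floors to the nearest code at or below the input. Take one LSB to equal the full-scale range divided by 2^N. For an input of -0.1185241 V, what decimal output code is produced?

Full-scale range = 0.322 V − (-0.322 V) = 0.644 V. LSB = 0.644 V / 2^15 ≈ 19.65 µV.
(V_in − V_min) × 2^15/range = (-0.1185241 − (-0.322)) × 32768/0.644 = 10353.258.
Floor → code = 10353.

10353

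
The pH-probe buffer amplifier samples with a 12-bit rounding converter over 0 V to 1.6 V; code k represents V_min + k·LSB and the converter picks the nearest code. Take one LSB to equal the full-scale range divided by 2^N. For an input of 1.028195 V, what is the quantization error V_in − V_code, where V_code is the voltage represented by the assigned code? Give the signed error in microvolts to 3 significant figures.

Range is 1.6 V. LSB = 1.6 V / 2^12 ≈ 390.6 µV.
Position in LSBs: (1.028195 − (0)) × 4096/1.6 = 2632.1792; rounding gives k = 2632.
Reconstructed level: 0 + 2632 × 1.6/4096 V = 1.028125000 V.
V_in − V_code = 1.028195 − (1.028125000) = +70.0 µV.

+70.0 µV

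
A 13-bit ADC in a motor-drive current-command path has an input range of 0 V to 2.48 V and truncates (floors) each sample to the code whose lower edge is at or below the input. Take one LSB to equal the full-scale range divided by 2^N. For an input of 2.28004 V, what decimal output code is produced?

7531

Range is 2.48 V. LSB = 2.48 V / 2^13 ≈ 302.7 µV.
code = ⌊(V_in − V_min)/LSB⌋ = ⌊(V_in − V_min) × 2^13 / range⌋
     = ⌊(2.28004 − (0)) × 8192 / 2.48⌋ = ⌊2.28004 × 8192/2.48⌋
     = ⌊7531.487⌋ = 7531.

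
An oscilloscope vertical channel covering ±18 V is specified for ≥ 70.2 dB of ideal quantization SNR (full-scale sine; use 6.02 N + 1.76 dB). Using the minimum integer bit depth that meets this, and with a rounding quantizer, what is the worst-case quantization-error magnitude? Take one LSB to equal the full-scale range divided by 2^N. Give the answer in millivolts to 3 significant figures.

Range = 18 − (-18) = 36 V.
Required N = ⌈(70.2 − 1.76)/6.02⌉ = ⌈11.369⌉ = 12.
One LSB is 36 V / 4096 = 8.7891 mV.
Half an LSB is 4.39 mV.

4.39 mV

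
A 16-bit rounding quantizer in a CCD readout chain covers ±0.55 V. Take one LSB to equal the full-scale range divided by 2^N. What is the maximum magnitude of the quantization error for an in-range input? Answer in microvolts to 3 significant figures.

Range = 0.55 − (-0.55) = 1.1 V.
LSB = 1.1 V ÷ 2^16 = 1.1/65536 V = 16.785 µV.
Worst-case error for round-to-nearest is half an LSB: 8.39 µV.

8.39 µV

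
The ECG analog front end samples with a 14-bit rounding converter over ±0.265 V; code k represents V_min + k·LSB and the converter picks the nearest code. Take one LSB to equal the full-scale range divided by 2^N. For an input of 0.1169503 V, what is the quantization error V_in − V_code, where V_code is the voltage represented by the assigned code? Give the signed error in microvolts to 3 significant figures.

Range = 0.265 − (-0.265) = 0.53 V. LSB = 0.53 V / 2^14 ≈ 32.35 µV.
(V_in − V_min)/LSB = (0.1169503 − (-0.265)) × 16384/0.53 = 11807.3089 → nearest code k = 11807.
V_code = -0.265 + (11807/16384) × 0.53 = 0.11694030762 V.
V_in − V_code = 0.1169503 − (0.11694030762) = +9.99 µV.

+9.99 µV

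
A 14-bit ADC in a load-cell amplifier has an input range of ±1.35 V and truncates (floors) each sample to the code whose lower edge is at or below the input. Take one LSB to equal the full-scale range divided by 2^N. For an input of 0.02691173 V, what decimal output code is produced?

The full-scale span is 1.35 − (-1.35) = 2.7 V. LSB = 2.7 V / 2^14 ≈ 164.8 µV.
code = ⌊(V_in − V_min)/LSB⌋ = ⌊(V_in − V_min) × 2^14 / range⌋
     = ⌊(0.02691173 − (-1.35)) × 16384 / 2.7⌋ = ⌊1.37691173 × 16384/2.7⌋
     = ⌊8355.304⌋ = 8355.

8355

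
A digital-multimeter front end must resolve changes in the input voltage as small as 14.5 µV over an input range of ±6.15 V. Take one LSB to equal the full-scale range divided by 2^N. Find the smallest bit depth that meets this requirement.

20 bits

Range = 6.15 − (-6.15) = 12.3 V.
12.3 V / 14.5 µV = 848300. Since 2^19 = 524288 and 2^20 = 1048576, N = 20.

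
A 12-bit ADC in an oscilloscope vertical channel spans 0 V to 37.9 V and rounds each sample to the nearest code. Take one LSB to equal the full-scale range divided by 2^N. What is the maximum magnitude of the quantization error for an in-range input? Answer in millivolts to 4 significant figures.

4.626 mV

Full-scale range = 37.9 V.
One LSB is 37.9 V / 4096 = 9.25293 mV.
A rounding quantizer has |error| ≤ LSB/2 = 4.626 mV.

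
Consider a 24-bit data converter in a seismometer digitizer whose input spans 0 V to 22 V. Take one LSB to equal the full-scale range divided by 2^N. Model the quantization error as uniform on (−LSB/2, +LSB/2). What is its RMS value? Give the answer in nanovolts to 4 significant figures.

Span = 22 V.
One LSB is 22 V / 16777216 = 1.31130 µV.
σ_q = LSB/√12 = 1.31130 µV/3.4641 = 378.5 nV.

378.5 nV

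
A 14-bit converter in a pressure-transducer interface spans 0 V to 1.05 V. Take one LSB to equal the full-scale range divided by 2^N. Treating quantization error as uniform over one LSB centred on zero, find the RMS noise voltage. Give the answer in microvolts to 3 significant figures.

18.5 µV

V_FS = 1.05 V.
Step size = 1.05/16384 V = 64.087 µV.
V_rms = LSB/√12 = 64.087 µV / √12 = 18.5 µV.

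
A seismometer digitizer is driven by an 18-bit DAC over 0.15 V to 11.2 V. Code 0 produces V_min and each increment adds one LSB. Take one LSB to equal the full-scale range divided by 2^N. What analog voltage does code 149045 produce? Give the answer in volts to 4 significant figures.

6.433 V

Span: 11.2 V − (0.15 V) = 11.05 V. LSB = 11.05 V / 2^18.
Output = V_min + (149045/262144) × range = 0.15 + 0.568562 × 11.05 V
      = 0.15 + 6.28261 = 6.43261 V.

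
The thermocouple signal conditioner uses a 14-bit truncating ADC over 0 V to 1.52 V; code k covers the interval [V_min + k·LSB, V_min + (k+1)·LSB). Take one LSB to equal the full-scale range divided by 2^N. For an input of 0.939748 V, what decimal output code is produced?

Full-scale range = 1.52 V. LSB = 1.52 V / 2^14 ≈ 92.77 µV.
V_in − V_min = 0.939748 − (0) = 0.939748 V.
Divide by LSB: 0.939748 × 16384/1.52 = 10129.4942.
Truncating gives code 10129.

10129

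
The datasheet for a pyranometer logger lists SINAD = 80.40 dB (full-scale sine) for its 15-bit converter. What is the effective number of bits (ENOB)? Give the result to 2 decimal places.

Inverting SNR = 6.02 N + 1.76: N_eff = (80.40 − 1.76)/6.02 = 13.0631.

13.06 bits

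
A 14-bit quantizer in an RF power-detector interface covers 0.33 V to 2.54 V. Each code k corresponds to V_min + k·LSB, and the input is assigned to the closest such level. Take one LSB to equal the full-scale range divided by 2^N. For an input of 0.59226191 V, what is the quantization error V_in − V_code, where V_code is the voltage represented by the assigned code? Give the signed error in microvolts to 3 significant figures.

+40.2 µV

The full-scale span is 2.54 − (0.33) = 2.21 V. LSB = 2.21 V / 2^14 ≈ 134.9 µV.
(V_in − V_min)/LSB = (0.59226191 − (0.33)) × 16384/2.21 = 1944.2983 → nearest code k = 1944.
V_code = 0.33 + (1944/16384) × 2.21 = 0.59222167969 V.
e = 0.59226191 − (0.59222167969) = +40.2 µV.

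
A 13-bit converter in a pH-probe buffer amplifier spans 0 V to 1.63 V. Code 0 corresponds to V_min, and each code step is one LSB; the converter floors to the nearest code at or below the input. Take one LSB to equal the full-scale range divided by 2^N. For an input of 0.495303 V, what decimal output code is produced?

2489

Range is 1.63 V. LSB = 1.63 V / 2^13 ≈ 199.0 µV.
code = ⌊(V_in − V_min)/LSB⌋ = ⌊(V_in − V_min) × 2^13 / range⌋
     = ⌊(0.495303 − (0)) × 8192 / 1.63⌋ = ⌊0.495303 × 8192/1.63⌋
     = ⌊2489.277⌋ = 2489.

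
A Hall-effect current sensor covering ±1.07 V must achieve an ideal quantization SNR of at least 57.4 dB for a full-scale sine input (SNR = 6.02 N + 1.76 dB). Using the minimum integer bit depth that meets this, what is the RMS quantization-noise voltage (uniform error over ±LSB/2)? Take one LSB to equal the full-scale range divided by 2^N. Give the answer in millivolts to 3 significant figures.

Span: 1.07 V − (-1.07 V) = 2.14 V.
Solving 6.02 N ≥ 57.4 − 1.76: N ≥ 9.243. Round up → N = 10.
One LSB is 2.14 V / 1024 = 2.0898 mV.
RMS noise = LSB/√12 = 0.603 mV.

0.603 mV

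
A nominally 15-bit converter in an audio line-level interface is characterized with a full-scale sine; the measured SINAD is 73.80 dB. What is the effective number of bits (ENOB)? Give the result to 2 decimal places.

11.97 bits

ENOB = (73.80 − 1.76)/6.02 = 11.9668 bits.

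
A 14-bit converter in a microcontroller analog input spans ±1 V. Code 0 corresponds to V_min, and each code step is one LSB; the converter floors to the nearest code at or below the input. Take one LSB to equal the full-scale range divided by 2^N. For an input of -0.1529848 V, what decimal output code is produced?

The full-scale span is 1 − (-1) = 2 V. LSB = 2 V / 2^14 ≈ 122.1 µV.
(V_in − V_min) × 2^14/range = (-0.1529848 − (-1)) × 16384/2 = 6938.749.
Floor → code = 6938.

6938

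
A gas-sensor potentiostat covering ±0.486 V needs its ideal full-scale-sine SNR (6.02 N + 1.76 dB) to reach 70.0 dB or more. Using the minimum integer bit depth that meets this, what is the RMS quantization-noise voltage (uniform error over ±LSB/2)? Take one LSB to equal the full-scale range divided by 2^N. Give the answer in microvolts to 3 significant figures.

68.5 µV

The full-scale span is 0.486 − (-0.486) = 0.972 V.
N ≥ (70.0 − 1.76)/6.02 = 11.336 → N_min = 12.
One LSB is 0.972 V / 4096 = 237.30 µV.
RMS noise = LSB/√12 = 68.5 µV.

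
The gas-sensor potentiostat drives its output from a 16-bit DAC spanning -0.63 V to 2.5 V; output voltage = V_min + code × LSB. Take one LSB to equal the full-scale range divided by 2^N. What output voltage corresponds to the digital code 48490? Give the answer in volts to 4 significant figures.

1.686 V

Full-scale range = 2.5 V − (-0.63 V) = 3.13 V. LSB = 3.13 V / 2^16.
V_out = -0.63 + 48490 × (3.13/65536) V
      = -0.63 + 2.31588 = 1.68588 V.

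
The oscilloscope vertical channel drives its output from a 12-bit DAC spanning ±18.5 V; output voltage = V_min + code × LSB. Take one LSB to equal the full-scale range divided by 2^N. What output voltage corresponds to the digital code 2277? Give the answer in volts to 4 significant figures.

Span: 18.5 V − (-18.5 V) = 37 V. LSB = 37 V / 2^12.
V_out = -18.5 + 2277 × (37/4096) V
      = -18.5 V + 20.5686 V = 2.06860 V.

2.069 V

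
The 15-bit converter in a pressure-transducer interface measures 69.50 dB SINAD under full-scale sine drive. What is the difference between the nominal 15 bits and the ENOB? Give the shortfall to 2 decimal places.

3.75 bits

Effective bits = (69.50 − 1.76)/6.02 = 11.2525.
Lost resolution: 15 − 11.2525 = 3.7475 bits.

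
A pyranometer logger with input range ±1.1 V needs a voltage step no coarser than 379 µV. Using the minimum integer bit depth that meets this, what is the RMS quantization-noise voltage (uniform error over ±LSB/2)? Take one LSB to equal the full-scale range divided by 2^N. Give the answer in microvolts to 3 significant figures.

77.5 µV

The full-scale span is 1.1 − (-1.1) = 2.2 V.
Need 2^N ≥ 2.2 V / 379 µV = 5805 → N_min = 13.
LSB = 2.2 V ÷ 2^13 = 2.2/8192 V = 268.55 µV.
V_rms = LSB/√12 = 77.5 µV.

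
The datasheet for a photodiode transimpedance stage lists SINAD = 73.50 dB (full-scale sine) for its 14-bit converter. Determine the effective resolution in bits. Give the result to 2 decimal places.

11.92 bits

ENOB = (SINAD − 1.76) / 6.02 = (73.50 − 1.76) / 6.02 = 71.74 / 6.02 = 11.9169.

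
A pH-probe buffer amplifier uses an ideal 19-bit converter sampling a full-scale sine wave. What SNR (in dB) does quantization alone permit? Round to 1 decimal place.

116.1 dB

SNR = 6.02·19 + 1.76 = 116.14 dB.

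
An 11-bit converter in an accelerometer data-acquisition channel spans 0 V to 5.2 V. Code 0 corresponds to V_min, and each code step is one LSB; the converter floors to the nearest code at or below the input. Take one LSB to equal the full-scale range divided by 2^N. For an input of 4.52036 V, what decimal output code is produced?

Range is 5.2 V. LSB = 5.2 V / 2^11 ≈ 2.539 mV.
V_in − V_min = 4.52036 − (0) = 4.52036 V.
Divide by LSB: 4.52036 × 2048/5.2 = 1780.3264.
Truncating gives code 1780.

1780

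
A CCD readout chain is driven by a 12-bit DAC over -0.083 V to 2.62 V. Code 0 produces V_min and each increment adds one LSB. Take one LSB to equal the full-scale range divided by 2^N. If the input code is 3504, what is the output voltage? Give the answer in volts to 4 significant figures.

The full-scale span is 2.62 − (-0.083) = 2.703 V. LSB = 2.703 V / 2^12.
V_out = V_min + code × LSB = -0.083 V + 3504 × 2.703 V / 4096
      = -0.083 + 2.31233 = 2.22933 V.

2.229 V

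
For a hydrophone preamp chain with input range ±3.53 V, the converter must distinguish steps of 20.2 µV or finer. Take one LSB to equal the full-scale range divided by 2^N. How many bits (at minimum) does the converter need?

The full-scale span is 3.53 − (-3.53) = 7.06 V.
Levels needed ≥ 7.06/20.2 µV = 349500. 2^19 = 524288 suffices, so N_min = 19.

19 bits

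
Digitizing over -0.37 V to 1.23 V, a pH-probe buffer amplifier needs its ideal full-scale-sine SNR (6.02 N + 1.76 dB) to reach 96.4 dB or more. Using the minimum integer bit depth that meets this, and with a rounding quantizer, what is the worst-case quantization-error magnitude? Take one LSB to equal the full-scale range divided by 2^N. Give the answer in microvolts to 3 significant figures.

12.2 µV

The full-scale span is 1.23 − (-0.37) = 1.6 V.
Solving 6.02 N ≥ 96.4 − 1.76: N ≥ 15.721. Round up → N = 16.
LSB = 1.6 V ÷ 2^16 = 1.6/65536 V = 24.414 µV.
|e|_max = LSB/2 = 12.2 µV.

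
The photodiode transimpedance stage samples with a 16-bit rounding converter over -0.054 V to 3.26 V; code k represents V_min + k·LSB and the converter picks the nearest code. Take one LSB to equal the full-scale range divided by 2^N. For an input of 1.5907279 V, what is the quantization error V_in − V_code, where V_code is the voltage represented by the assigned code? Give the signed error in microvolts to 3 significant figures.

+15.8 µV

Full-scale range = 3.26 V − (-0.054 V) = 3.314 V. LSB = 3.314 V / 2^16 ≈ 50.57 µV.
(1.5907279 − (-0.054)) / LSB = 1.6447279 × 65536/3.314 = 32525.3131. Nearest integer: k = 32525.
Reconstructed level: -0.054 + 32525 × 3.314/65536 V = 1.5907120667 V.
V_in − V_code = 1.5907279 − (1.5907120667) = +15.8 µV.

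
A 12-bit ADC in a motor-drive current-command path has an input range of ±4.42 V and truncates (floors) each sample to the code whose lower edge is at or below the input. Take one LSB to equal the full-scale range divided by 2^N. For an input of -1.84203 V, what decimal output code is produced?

1194

Range = 4.42 − (-4.42) = 8.84 V. LSB = 8.84 V / 2^12 ≈ 2.158 mV.
V_in − V_min = -1.84203 − (-4.42) = 2.57797 V.
Divide by LSB: 2.57797 × 4096/8.84 = 1194.4983.
Truncating gives code 1194.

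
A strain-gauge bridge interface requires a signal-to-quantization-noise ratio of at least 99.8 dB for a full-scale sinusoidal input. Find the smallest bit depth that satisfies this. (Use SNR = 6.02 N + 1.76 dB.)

17 bits

N ≥ (99.8 − 1.76)/6.02 = 16.286 → N_min = 17.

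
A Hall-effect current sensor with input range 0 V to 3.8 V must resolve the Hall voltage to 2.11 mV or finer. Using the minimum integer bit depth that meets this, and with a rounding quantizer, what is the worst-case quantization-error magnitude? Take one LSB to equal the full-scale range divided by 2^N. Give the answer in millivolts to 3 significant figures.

0.928 mV

Span = 3.8 V.
Levels needed ≥ 3.8/2.11 mV = 1801. 2^11 = 2048 suffices, so N_min = 11.
One LSB is 3.8 V / 2048 = 1.8555 mV.
Half an LSB is 0.928 mV.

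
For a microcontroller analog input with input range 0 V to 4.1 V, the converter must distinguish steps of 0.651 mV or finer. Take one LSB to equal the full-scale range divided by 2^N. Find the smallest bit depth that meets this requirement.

13 bits

Full-scale range = 4.1 V.
4.1 V / 0.651 mV = 6298. Since 2^12 = 4096 and 2^13 = 8192, N = 13.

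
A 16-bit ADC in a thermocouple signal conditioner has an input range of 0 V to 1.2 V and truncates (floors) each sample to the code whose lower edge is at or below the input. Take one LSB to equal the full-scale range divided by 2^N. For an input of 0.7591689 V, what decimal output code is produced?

V_FS = 1.2 V. LSB = 1.2 V / 2^16 ≈ 18.31 µV.
code = ⌊(V_in − V_min)/LSB⌋ = ⌊(V_in − V_min) × 2^16 / range⌋
     = ⌊(0.7591689 − (0)) × 65536 / 1.2⌋ = ⌊0.7591689 × 65536/1.2⌋
     = ⌊41460.744⌋ = 41460.

41460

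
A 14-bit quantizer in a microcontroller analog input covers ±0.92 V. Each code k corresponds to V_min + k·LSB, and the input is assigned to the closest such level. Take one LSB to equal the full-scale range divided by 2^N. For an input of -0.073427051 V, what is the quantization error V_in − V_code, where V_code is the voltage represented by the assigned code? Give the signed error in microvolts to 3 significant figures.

Range = 0.92 − (-0.92) = 1.84 V. LSB = 1.84 V / 2^14 ≈ 112.3 µV.
(V_in − V_min)/LSB = (-0.073427051 − (-0.92)) × 16384/1.84 = 7538.1800 → nearest code k = 7538.
Reconstructed level: -0.92 + 7538 × 1.84/16384 V = -0.073447265625 V.
Error = V_in − V_code = -0.073427051 − (-0.073447265625) = +20.2 µV.

+20.2 µV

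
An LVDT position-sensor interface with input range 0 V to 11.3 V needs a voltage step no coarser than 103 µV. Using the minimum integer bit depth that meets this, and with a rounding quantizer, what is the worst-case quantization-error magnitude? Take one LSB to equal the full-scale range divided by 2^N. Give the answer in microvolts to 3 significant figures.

V_FS = 11.3 V.
11.3 V / 103 µV = 109700. Since 2^16 = 65536 and 2^17 = 131072, N = 17.
LSB = 11.3 V / 2^17 = 86.212 µV.
Max error for round-to-nearest is LSB/2 = 43.1 µV.

43.1 µV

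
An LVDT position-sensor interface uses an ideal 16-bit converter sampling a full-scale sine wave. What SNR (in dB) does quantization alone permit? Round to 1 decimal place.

98.1 dB

SNR = 6.02·16 + 1.76 = 98.08 dB.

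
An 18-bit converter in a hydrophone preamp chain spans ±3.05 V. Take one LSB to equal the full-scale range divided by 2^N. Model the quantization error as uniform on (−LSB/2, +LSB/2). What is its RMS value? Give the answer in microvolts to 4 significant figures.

6.717 µV

Full-scale range = 3.05 V − (-3.05 V) = 6.1 V.
One LSB is 6.1 V / 262144 = 23.2697 µV.
σ_q = LSB/√12 = 23.2697 µV/3.4641 = 6.717 µV.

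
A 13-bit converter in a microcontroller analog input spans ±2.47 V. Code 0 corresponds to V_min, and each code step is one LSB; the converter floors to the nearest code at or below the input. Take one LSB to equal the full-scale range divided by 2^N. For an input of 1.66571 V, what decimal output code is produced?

6858

The full-scale span is 2.47 − (-2.47) = 4.94 V. LSB = 4.94 V / 2^13 ≈ 0.6030 mV.
V_in − V_min = 1.66571 − (-2.47) = 4.13571 V.
Divide by LSB: 4.13571 × 8192/4.94 = 6858.2462.
Truncating gives code 6858.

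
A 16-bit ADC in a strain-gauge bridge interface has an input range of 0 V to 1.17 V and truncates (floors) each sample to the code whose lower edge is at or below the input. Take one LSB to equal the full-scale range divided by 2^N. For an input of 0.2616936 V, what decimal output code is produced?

Span = 1.17 V. LSB = 1.17 V / 2^16 ≈ 17.85 µV.
(V_in − V_min) × 2^16/range = (0.2616936 − (0)) × 65536/1.17 = 14658.420.
Floor → code = 14658.

14658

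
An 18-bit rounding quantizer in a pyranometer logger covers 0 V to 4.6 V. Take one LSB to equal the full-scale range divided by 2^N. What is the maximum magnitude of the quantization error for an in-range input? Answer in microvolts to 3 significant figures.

Range is 4.6 V.
LSB = 4.6 V ÷ 2^18 = 4.6/262144 V = 17.548 µV.
|e|_max = LSB/2 = 8.77 µV.

8.77 µV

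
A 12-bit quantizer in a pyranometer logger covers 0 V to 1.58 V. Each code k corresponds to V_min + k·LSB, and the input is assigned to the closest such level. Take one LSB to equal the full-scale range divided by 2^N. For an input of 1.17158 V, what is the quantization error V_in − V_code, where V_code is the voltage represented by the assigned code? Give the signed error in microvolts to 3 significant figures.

Span = 1.58 V. LSB = 1.58 V / 2^12 ≈ 385.7 µV.
(1.17158 − (0)) / LSB = 1.17158 × 4096/1.58 = 3037.2099. Nearest integer: k = 3037.
Reconstructed level: 0 + 3037 × 1.58/4096 V = 1.171499023 V.
V_in − V_code = 1.17158 − (1.171499023) = +81.0 µV.

+81.0 µV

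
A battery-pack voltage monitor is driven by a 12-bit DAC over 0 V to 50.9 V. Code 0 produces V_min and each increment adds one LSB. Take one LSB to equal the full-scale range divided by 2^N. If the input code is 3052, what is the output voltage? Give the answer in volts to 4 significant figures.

37.93 V

Range is 50.9 V. LSB = 50.9 V / 2^12.
V_out = 0 + 3052 × (50.9/4096) V
      = 0 + 37.9265 = 37.9265 V.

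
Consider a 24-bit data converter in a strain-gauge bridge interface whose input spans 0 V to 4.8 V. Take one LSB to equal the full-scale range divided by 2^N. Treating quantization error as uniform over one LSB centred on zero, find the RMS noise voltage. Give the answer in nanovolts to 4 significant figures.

82.59 nV

Range is 4.8 V.
LSB = 4.8 V ÷ 2^24 = 4.8/16777216 V = 286.102 nV.
σ_q = LSB/√12 = 286.102 nV/3.4641 = 82.59 nV.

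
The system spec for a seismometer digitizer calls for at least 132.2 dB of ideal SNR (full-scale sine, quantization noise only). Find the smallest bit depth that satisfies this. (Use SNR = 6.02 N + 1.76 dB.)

22 bits

N ≥ (132.2 − 1.76)/6.02 = 21.668 → N_min = 22.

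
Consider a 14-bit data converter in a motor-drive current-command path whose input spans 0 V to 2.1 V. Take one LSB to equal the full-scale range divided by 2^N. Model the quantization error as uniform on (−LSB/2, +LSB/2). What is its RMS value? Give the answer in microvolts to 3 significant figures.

Range is 2.1 V.
Step size = 2.1/16384 V = 128.17 µV.
V_rms = LSB/√12 = 128.17 µV / √12 = 37.0 µV.

37.0 µV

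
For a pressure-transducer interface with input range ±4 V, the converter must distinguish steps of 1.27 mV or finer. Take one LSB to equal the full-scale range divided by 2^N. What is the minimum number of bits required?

13 bits

Full-scale range = 4 V − (-4 V) = 8 V.
Required number of levels: 8/1.27 mV = 6299.2; smallest N with 2^N ≥ that is 13.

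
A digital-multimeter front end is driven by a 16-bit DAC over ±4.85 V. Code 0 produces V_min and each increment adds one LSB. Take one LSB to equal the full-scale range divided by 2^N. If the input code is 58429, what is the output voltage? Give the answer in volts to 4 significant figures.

The full-scale span is 4.85 − (-4.85) = 9.7 V. LSB = 9.7 V / 2^16.
V_out = -4.85 + 58429 × (9.7/65536) V
      = -4.85 V + 8.64809 V = 3.79809 V.

3.798 V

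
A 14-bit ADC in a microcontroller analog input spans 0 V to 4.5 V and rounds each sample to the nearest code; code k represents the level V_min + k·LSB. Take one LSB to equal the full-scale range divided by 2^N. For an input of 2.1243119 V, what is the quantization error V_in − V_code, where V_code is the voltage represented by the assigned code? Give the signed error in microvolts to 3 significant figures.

Range is 4.5 V. LSB = 4.5 V / 2^14 ≈ 274.7 µV.
(2.1243119 − (0)) / LSB = 2.1243119 × 16384/4.5 = 7734.3836. Nearest integer: k = 7734.
V_code = V_min + k × range/2^14 = 0 + 7734 × 4.5/16384 = 2.1242065430 V.
V_in − V_code = 2.1243119 − (2.1242065430) = +105 µV.

+105 µV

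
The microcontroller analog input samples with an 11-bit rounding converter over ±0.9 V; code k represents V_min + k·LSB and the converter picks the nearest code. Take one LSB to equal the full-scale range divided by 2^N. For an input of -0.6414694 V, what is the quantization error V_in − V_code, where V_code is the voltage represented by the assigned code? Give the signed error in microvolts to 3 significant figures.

Span: 0.9 V − (-0.9 V) = 1.8 V. LSB = 1.8 V / 2^11 ≈ 0.8789 mV.
(V_in − V_min)/LSB = (-0.6414694 − (-0.9)) × 2048/1.8 = 294.1504 → nearest code k = 294.
V_code = -0.9 + (294/2048) × 1.8 = -0.6416015625 V.
V_in − V_code = -0.6414694 − (-0.6416015625) = +132 µV.

+132 µV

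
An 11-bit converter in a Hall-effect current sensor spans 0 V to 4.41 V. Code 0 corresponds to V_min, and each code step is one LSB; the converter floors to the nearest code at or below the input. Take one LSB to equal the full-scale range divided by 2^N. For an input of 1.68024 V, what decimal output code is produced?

780

Span = 4.41 V. LSB = 4.41 V / 2^11 ≈ 2.153 mV.
code = ⌊(V_in − V_min)/LSB⌋ = ⌊(V_in − V_min) × 2^11 / range⌋
     = ⌊(1.68024 − (0)) × 2048 / 4.41⌋ = ⌊1.68024 × 2048/4.41⌋
     = ⌊780.302⌋ = 780.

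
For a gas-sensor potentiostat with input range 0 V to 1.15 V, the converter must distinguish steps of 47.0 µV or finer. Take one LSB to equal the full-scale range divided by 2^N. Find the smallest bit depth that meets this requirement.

Range is 1.15 V.
Need 2^N ≥ 1.15 V / 47.0 µV = 24470 → N_min = 15.

15 bits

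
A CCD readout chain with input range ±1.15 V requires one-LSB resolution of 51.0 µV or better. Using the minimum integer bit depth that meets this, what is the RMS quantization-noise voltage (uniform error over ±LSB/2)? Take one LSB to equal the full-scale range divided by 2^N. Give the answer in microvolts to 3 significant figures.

Full-scale range = 1.15 V − (-1.15 V) = 2.3 V.
Need 2^N ≥ 2.3 V / 51.0 µV = 45100 → N_min = 16.
LSB = 2.3 V / 2^16 = 35.095 µV.
σ_q = LSB/√12 = 35.095 µV/3.4641 = 10.1 µV.

10.1 µV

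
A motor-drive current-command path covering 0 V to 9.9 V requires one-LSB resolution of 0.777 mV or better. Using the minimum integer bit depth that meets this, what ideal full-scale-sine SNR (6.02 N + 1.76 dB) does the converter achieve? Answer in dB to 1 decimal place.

86.0 dB

Span = 9.9 V.
9.9 V / 0.777 mV = 12740. Since 2^13 = 8192 and 2^14 = 16384, N = 14.
Ideal SNR at N = 14: 6.02·14 + 1.76 = 86.0 dB.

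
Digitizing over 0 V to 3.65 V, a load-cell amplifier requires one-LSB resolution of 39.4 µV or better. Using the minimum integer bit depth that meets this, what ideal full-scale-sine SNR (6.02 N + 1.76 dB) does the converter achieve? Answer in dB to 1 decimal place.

104.1 dB

V_FS = 3.65 V.
3.65 V / 39.4 µV = 92640. Since 2^16 = 65536 and 2^17 = 131072, N = 17.
Ideal SNR at N = 17: 6.02·17 + 1.76 = 104.1 dB.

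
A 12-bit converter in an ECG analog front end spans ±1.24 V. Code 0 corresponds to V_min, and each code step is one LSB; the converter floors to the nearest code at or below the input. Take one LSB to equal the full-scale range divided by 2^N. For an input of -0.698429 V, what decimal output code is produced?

Range = 1.24 − (-1.24) = 2.48 V. LSB = 2.48 V / 2^12 ≈ 0.6055 mV.
code = ⌊(V_in − V_min)/LSB⌋ = ⌊(V_in − V_min) × 2^12 / range⌋
     = ⌊(-0.698429 − (-1.24)) × 4096 / 2.48⌋ = ⌊0.541571 × 4096/2.48⌋
     = ⌊894.466⌋ = 894.

894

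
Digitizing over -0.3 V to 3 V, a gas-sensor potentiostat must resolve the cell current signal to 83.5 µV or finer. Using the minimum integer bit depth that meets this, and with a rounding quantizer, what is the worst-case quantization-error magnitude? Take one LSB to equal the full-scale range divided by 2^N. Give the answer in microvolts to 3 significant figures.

The full-scale span is 3 − (-0.3) = 3.3 V.
Required number of levels: 3.3/83.5 µV = 39521; smallest N with 2^N ≥ that is 16.
LSB = 3.3 V ÷ 2^16 = 3.3/65536 V = 50.354 µV.
Max error for round-to-nearest is LSB/2 = 25.2 µV.

25.2 µV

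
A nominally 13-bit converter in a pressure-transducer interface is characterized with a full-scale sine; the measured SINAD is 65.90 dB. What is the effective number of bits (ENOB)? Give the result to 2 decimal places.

ENOB = (65.90 − 1.76)/6.02 = 10.6545 bits.

10.65 bits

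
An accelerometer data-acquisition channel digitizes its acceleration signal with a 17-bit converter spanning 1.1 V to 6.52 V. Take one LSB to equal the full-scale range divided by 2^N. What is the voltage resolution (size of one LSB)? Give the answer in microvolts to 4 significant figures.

41.35 µV

Range = 6.52 − (1.1) = 5.42 V.
There are 2^17 = 131072 steps.
One LSB is 5.42 V / 131072 = 41.35 µV.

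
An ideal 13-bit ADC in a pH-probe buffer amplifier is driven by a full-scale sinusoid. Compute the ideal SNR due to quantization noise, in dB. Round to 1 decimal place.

For an ideal N-bit converter with full-scale sine input, SNR = 6.02 N + 1.76 dB. SNR = 6.02 × 13 + 1.76 = 78.26 + 1.76 = 80.02 dB.

80.0 dB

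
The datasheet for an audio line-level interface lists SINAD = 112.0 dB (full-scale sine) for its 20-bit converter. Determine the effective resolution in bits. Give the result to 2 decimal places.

18.31 bits

ENOB = (SINAD − 1.76) / 6.02 = (112.0 − 1.76) / 6.02 = 110.24 / 6.02 = 18.3123.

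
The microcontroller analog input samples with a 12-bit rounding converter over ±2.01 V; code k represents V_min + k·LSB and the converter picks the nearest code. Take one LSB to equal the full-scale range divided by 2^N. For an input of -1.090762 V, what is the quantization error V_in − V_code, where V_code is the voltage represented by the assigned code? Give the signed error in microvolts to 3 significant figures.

The full-scale span is 2.01 − (-2.01) = 4.02 V. LSB = 4.02 V / 2^12 ≈ 0.9814 mV.
(V_in − V_min)/LSB = (-1.090762 − (-2.01)) × 4096/4.02 = 936.6166 → nearest code k = 937.
V_code = -2.01 + (937/4096) × 4.02 = -1.090385742 V.
Error = V_in − V_code = -1.090762 − (-1.090385742) = −376 µV.

−376 µV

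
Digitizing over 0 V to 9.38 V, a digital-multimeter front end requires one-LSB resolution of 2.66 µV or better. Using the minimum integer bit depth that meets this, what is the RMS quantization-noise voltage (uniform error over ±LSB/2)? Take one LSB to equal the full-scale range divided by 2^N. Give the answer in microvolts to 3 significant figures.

0.646 µV

Range is 9.38 V.
Need 2^N ≥ 9.38 V / 2.66 µV = 3.526e6 → N_min = 22.
Step size = 9.38/4194304 V = 2.2364 µV.
RMS noise = LSB/√12 = 0.646 µV.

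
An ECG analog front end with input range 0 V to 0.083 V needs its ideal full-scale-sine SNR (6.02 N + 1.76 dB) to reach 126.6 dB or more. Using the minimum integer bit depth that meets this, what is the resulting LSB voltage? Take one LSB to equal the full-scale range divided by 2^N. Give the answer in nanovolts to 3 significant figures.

39.6 nV

Range is 0.083 V.
N ≥ (126.6 − 1.76)/6.02 = 20.738 → N_min = 21.
LSB = 0.083 V ÷ 2^21 = 0.083/2097152 V = 39.6 nV.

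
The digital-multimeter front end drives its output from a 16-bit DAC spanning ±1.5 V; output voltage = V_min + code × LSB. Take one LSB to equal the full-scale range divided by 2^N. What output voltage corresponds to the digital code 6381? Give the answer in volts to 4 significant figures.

Full-scale range = 1.5 V − (-1.5 V) = 3 V. LSB = 3 V / 2^16.
V_out = V_min + code × LSB = -1.5 V + 6381 × 3 V / 65536
      = -1.5 + 0.292099 = -1.20790 V.

-1.208 V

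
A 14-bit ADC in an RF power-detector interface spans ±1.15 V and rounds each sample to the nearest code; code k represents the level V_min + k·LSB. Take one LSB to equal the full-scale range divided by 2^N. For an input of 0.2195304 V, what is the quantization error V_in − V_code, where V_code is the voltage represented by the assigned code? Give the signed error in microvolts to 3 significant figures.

Range = 1.15 − (-1.15) = 2.3 V. LSB = 2.3 V / 2^14 ≈ 140.4 µV.
(0.2195304 − (-1.15)) / LSB = 1.3695304 × 16384/2.3 = 9755.8200. Nearest integer: k = 9756.
V_code = V_min + k × range/2^14 = -1.15 + 9756 × 2.3/16384 = 0.21955566406 V.
V_in − V_code = 0.2195304 − (0.21955566406) = −25.3 µV.

−25.3 µV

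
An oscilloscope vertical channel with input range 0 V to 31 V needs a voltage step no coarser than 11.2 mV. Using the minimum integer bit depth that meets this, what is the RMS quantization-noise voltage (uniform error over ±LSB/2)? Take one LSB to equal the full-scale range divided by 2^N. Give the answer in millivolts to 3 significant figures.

Range is 31 V.
Need 2^N ≥ 31 V / 11.2 mV = 2768 → N_min = 12.
One LSB is 31 V / 4096 = 7.5684 mV.
RMS noise = LSB/√12 = 2.18 mV.

2.18 mV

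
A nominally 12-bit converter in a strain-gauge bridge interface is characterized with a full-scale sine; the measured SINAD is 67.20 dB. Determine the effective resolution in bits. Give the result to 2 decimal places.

ENOB = (SINAD − 1.76) / 6.02 = (67.20 − 1.76) / 6.02 = 65.44 / 6.02 = 10.8704.

10.87 bits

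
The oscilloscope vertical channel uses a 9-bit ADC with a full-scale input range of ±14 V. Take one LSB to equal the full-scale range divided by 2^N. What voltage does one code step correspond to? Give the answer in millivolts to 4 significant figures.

54.69 mV

Span: 14 V − (-14 V) = 28 V.
2^9 = 512 levels.
Step size = 28/512 V = 54.69 mV.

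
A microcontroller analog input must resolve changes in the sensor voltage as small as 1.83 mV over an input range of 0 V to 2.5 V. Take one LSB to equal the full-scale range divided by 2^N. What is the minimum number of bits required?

Span = 2.5 V.
Need 2^N ≥ 2.5 V / 1.83 mV = 1366 → N_min = 11.

11 bits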